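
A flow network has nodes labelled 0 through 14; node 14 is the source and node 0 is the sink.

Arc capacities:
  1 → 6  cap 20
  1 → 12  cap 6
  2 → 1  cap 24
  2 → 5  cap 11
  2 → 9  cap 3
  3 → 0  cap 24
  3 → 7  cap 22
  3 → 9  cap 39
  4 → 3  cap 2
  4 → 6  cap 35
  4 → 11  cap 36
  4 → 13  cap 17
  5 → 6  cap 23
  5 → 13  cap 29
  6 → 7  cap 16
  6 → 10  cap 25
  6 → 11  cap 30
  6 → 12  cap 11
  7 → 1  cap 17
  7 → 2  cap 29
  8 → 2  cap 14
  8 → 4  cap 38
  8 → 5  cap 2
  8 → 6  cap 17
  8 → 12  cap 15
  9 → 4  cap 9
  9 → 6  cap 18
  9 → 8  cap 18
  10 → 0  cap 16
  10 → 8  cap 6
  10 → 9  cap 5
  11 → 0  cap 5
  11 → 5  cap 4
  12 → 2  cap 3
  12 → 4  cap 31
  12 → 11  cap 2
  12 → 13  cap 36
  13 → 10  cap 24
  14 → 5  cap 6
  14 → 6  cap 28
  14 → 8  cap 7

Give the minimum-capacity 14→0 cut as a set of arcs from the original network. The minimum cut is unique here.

augment #1: 14→6→10→0 push 16
augment #2: 14→6→11→0 push 5
augment #3: 14→8→4→3→0 push 2
max flow = 23; residual-reachable set from 14 gives S-side
cut edges (S→T): {(4,3), (10,0), (11,0)} total cap 23

Min-cut arcs: {(4,3), (10,0), (11,0)} (total capacity 23)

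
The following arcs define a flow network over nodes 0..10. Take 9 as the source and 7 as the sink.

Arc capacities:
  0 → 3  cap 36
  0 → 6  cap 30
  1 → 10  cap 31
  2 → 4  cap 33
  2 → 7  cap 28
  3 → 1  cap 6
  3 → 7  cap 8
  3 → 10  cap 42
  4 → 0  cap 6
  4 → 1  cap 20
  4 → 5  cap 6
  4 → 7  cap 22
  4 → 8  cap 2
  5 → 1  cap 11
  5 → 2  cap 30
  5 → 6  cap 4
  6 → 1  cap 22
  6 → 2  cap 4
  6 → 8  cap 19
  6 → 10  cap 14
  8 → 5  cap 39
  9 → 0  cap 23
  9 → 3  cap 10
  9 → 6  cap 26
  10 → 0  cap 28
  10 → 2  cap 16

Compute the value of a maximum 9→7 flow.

augment #1: 9→3→7 bottleneck 8, total now 8
augment #2: 9→6→2→7 bottleneck 4, total now 12
augment #3: 9→3→10→2→7 bottleneck 2, total now 14
augment #4: 9→6→10→2→7 bottleneck 14, total now 28
augment #5: 9→6→8→5→2→7 bottleneck 8, total now 36
augment #6: 9→0→6→8→5→2→4→7 bottleneck 11, total now 47

Maximum flow value: 47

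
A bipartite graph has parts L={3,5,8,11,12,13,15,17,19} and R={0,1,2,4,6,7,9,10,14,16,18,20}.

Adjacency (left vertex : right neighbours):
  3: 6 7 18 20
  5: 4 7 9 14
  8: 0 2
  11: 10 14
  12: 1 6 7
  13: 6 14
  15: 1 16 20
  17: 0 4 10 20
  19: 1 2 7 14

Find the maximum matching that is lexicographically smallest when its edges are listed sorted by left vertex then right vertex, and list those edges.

Lex-smallest maximum matching: {(3,6), (5,4), (8,0), (11,10), (12,1), (13,14), (15,16), (17,20), (19,2)}

|M| = 9 (so the lex-smallest maximum matching has 9 edges)
process left vertices in ascending order; for each, take the smallest-labelled available neighbour that still permits 9 edges overall, or leave it unmatched if none does
lex-smallest matching: {3-6, 5-4, 8-0, 11-10, 12-1, 13-14, 15-16, 17-20, 19-2}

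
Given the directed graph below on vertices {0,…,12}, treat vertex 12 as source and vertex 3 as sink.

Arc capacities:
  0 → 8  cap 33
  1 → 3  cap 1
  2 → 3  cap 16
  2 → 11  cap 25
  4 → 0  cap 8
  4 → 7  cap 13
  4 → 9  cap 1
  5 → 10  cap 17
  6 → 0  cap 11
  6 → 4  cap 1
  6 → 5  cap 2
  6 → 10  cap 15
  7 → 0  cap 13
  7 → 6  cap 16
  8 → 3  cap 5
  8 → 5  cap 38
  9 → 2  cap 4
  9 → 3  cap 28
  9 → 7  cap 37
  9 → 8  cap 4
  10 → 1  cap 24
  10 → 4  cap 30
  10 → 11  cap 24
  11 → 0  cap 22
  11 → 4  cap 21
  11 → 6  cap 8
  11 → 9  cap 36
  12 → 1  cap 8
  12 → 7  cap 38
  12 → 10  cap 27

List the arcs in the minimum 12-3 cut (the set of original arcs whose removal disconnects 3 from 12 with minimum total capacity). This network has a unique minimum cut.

augment #1: 12→1→3 push 1
augment #2: 12→7→0→8→3 push 5
augment #3: 12→10→4→9→3 push 1
augment #4: 12→10→11→9→3 push 24
max flow = 31; residual-reachable set from 12 gives S-side
cut edges (S→T): {(1,3), (4,9), (8,3), (10,11)} total cap 31

Min-cut arcs: {(1,3), (4,9), (8,3), (10,11)} (total capacity 31)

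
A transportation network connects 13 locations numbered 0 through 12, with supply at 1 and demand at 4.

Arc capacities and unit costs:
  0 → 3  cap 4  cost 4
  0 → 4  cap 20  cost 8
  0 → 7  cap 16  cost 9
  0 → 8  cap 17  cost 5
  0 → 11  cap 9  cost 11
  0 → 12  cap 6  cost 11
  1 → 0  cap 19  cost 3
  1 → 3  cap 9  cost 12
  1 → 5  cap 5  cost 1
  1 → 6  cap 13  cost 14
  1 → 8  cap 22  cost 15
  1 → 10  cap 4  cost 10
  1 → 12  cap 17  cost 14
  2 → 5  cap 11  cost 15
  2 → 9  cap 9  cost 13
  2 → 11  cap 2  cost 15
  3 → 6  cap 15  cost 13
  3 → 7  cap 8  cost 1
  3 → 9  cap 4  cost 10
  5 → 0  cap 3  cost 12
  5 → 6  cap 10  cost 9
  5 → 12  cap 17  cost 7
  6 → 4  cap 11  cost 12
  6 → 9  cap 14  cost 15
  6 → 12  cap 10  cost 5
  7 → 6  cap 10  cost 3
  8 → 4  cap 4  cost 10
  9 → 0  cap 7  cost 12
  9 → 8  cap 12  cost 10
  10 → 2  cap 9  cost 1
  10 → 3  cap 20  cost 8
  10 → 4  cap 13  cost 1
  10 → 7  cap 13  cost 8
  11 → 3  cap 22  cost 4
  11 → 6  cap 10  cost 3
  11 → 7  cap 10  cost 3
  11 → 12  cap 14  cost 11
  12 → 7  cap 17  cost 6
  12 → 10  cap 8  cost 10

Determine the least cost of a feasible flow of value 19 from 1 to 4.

shortest-cost path #1: 1→10→4 push 4 @ unit cost 11 (adds 44)
shortest-cost path #2: 1→0→4 push 15 @ unit cost 11 (adds 165)
total cost = 209

Minimum cost for 19 units: 209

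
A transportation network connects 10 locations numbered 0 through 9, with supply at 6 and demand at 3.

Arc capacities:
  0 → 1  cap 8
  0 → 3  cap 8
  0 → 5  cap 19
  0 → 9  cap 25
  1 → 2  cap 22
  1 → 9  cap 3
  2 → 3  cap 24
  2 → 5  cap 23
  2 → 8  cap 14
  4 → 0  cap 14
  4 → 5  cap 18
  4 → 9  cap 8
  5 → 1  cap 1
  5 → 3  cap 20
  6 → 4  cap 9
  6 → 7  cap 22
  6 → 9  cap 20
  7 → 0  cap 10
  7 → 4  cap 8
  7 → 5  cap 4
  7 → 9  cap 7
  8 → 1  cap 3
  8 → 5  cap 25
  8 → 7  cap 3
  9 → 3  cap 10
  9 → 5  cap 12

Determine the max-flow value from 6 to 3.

Maximum flow value: 47

augment #1: 6→9→3 bottleneck 10, total now 10
augment #2: 6→4→0→3 bottleneck 8, total now 18
augment #3: 6→4→5→3 bottleneck 1, total now 19
augment #4: 6→7→5→3 bottleneck 4, total now 23
augment #5: 6→9→5→3 bottleneck 10, total now 33
augment #6: 6→7→0→5→3 bottleneck 5, total now 38
augment #7: 6→7→0→1→2→3 bottleneck 5, total now 43
augment #8: 6→7→4→0→1→2→3 bottleneck 3, total now 46
augment #9: 6→7→4→5→1→2→3 bottleneck 1, total now 47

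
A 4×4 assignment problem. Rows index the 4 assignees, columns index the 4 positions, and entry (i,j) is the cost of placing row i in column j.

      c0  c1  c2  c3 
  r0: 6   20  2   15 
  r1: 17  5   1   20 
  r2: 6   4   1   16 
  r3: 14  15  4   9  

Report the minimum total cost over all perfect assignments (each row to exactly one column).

Minimum assignment cost: 20

optimal assignment: row0→col0 (cost 6), row1→col2 (cost 1), row2→col1 (cost 4), row3→col3 (cost 9)
total = 6 + 1 + 4 + 9 = 20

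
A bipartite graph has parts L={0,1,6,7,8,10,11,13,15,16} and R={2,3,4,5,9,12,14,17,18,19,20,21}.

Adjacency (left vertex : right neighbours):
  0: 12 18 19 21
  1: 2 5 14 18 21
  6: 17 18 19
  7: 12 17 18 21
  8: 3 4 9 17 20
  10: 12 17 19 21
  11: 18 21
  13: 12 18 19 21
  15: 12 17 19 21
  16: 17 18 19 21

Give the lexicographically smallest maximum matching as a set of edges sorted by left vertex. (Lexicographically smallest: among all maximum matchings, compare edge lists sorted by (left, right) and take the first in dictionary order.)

Lex-smallest maximum matching: {(0,12), (1,2), (6,17), (7,18), (8,3), (10,19), (11,21)}

|M| = 7 (so the lex-smallest maximum matching has 7 edges)
process left vertices in ascending order; for each, take the smallest-labelled available neighbour that still permits 7 edges overall, or leave it unmatched if none does
lex-smallest matching: {0-12, 1-2, 6-17, 7-18, 8-3, 10-19, 11-21}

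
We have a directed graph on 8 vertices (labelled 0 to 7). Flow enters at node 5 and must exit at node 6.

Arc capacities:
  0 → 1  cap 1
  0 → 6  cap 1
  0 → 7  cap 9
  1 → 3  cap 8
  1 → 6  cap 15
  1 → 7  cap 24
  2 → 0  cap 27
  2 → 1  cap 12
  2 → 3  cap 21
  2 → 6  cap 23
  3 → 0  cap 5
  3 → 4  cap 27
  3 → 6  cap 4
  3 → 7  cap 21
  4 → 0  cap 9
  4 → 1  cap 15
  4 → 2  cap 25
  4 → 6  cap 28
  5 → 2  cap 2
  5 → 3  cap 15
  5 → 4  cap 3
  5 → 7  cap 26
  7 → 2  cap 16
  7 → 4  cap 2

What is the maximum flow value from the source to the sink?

augment #1: 5→2→6 bottleneck 2, total now 2
augment #2: 5→3→6 bottleneck 4, total now 6
augment #3: 5→4→6 bottleneck 3, total now 9
augment #4: 5→3→0→6 bottleneck 1, total now 10
augment #5: 5→3→4→6 bottleneck 10, total now 20
augment #6: 5→7→2→6 bottleneck 16, total now 36
augment #7: 5→7→4→6 bottleneck 2, total now 38

Maximum flow value: 38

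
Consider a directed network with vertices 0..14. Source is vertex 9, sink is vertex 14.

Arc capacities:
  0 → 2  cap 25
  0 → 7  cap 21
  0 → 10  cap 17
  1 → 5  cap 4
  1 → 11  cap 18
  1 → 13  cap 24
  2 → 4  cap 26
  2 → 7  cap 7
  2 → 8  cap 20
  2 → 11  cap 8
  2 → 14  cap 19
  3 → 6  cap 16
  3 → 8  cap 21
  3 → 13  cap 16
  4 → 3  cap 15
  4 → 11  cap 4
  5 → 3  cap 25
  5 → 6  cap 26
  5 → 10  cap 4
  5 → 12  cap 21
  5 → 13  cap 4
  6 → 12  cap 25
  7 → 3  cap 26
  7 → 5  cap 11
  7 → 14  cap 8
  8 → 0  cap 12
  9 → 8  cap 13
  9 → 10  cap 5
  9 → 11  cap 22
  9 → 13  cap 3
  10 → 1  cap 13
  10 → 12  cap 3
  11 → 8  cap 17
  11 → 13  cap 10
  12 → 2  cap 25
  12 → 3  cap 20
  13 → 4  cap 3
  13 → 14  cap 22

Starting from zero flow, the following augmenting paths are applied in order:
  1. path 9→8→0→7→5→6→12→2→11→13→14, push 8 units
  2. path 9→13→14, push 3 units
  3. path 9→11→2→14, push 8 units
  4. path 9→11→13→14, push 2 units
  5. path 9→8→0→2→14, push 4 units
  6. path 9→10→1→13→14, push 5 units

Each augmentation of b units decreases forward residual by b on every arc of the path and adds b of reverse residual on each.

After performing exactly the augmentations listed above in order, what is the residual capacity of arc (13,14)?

Residual capacity of (13,14): 4

after path 1 (9→8→0→7→5→6→12→2→11→13→14, push 8): res(13,14)=14
after path 2 (9→13→14, push 3): res(13,14)=11
after path 3 (9→11→2→14, push 8): res(13,14)=11
after path 4 (9→11→13→14, push 2): res(13,14)=9
after path 5 (9→8→0→2→14, push 4): res(13,14)=9
after path 6 (9→10→1→13→14, push 5): res(13,14)=4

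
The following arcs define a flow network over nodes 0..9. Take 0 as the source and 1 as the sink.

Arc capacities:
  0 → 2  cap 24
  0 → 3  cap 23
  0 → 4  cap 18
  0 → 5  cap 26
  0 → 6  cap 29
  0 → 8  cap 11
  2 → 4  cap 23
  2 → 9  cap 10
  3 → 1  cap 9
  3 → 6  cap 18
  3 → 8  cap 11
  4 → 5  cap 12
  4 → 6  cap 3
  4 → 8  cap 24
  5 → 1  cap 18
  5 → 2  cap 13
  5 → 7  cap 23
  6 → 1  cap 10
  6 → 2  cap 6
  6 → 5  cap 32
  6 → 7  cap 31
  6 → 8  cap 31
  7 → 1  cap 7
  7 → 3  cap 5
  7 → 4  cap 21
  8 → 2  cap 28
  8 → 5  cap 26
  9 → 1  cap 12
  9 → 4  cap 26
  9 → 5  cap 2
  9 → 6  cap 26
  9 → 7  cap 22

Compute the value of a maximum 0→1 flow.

Maximum flow value: 54

augment #1: 0→3→1 bottleneck 9, total now 9
augment #2: 0→5→1 bottleneck 18, total now 27
augment #3: 0→6→1 bottleneck 10, total now 37
augment #4: 0→2→9→1 bottleneck 10, total now 47
augment #5: 0→5→7→1 bottleneck 7, total now 54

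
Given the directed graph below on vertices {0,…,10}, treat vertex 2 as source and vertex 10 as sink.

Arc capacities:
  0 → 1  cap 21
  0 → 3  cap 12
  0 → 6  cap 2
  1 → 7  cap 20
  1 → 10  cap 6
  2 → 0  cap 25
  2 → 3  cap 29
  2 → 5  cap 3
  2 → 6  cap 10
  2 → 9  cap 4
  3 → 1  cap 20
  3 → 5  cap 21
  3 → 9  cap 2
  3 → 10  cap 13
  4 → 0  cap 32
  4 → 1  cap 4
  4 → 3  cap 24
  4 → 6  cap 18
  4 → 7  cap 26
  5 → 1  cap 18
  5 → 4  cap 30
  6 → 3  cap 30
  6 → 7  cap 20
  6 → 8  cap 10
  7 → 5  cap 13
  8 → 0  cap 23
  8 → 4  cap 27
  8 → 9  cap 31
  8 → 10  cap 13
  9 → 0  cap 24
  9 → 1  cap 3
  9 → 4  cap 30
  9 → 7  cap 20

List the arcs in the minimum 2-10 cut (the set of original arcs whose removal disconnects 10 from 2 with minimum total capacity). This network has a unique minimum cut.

Min-cut arcs: {(1,10), (3,10), (6,8)} (total capacity 29)

augment #1: 2→3→10 push 13
augment #2: 2→0→1→10 push 6
augment #3: 2→6→8→10 push 10
max flow = 29; residual-reachable set from 2 gives S-side
cut edges (S→T): {(1,10), (3,10), (6,8)} total cap 29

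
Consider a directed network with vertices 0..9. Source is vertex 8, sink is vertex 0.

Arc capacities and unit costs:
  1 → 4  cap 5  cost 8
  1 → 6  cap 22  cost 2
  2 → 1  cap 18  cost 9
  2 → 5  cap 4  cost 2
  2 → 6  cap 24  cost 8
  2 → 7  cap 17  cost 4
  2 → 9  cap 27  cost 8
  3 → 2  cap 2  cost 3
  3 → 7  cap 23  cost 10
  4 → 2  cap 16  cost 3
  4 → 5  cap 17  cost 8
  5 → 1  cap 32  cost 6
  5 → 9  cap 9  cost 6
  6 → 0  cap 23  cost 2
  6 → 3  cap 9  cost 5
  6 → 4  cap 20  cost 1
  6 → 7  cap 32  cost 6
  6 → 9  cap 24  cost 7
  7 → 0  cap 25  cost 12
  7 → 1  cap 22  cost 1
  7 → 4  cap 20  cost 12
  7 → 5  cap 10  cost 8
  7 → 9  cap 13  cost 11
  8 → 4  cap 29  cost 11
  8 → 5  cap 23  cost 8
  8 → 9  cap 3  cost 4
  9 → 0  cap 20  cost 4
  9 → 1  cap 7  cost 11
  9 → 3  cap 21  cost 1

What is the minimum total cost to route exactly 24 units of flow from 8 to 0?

Minimum cost for 24 units: 402

shortest-cost path #1: 8→9→0 push 3 @ unit cost 8 (adds 24)
shortest-cost path #2: 8→5→9→0 push 9 @ unit cost 18 (adds 162)
shortest-cost path #3: 8→5→1→6→0 push 12 @ unit cost 18 (adds 216)
total cost = 402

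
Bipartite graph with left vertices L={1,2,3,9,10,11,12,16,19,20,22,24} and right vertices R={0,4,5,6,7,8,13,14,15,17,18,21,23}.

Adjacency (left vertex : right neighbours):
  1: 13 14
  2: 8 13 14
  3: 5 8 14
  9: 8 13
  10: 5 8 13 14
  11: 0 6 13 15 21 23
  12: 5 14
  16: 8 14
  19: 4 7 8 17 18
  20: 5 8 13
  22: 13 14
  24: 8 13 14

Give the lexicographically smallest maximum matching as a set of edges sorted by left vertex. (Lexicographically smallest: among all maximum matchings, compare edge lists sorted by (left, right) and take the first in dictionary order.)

Lex-smallest maximum matching: {(1,13), (2,8), (3,5), (10,14), (11,0), (19,4)}

|M| = 6 (so the lex-smallest maximum matching has 6 edges)
process left vertices in ascending order; for each, take the smallest-labelled available neighbour that still permits 6 edges overall, or leave it unmatched if none does
lex-smallest matching: {1-13, 2-8, 3-5, 10-14, 11-0, 19-4}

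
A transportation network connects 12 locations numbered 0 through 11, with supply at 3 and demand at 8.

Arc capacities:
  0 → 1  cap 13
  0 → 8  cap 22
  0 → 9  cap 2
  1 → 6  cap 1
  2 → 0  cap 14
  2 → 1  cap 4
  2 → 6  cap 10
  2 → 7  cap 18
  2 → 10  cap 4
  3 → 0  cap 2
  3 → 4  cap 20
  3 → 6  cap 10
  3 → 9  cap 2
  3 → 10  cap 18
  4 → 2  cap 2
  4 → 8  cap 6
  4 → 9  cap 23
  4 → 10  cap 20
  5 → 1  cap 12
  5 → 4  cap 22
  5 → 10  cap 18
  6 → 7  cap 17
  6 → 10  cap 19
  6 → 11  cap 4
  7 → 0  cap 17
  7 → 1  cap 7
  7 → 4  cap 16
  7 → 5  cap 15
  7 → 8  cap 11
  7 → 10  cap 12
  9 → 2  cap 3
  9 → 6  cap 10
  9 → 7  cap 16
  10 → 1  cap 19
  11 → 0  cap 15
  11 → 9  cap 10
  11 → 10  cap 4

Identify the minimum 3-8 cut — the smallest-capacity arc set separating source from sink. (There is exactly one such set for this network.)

Min-cut arcs: {(1,6), (3,0), (3,4), (3,6), (3,9)} (total capacity 35)

augment #1: 3→0→8 push 2
augment #2: 3→4→8 push 6
augment #3: 3→6→7→8 push 10
augment #4: 3→9→7→8 push 1
augment #5: 3→4→2→0→8 push 2
augment #6: 3→9→2→0→8 push 1
augment #7: 3→4→9→2→0→8 push 2
augment #8: 3→4→9→7→0→8 push 10
augment #9: 3→10→1→6→7→0→8 push 1
max flow = 35; residual-reachable set from 3 gives S-side
cut edges (S→T): {(1,6), (3,0), (3,4), (3,6), (3,9)} total cap 35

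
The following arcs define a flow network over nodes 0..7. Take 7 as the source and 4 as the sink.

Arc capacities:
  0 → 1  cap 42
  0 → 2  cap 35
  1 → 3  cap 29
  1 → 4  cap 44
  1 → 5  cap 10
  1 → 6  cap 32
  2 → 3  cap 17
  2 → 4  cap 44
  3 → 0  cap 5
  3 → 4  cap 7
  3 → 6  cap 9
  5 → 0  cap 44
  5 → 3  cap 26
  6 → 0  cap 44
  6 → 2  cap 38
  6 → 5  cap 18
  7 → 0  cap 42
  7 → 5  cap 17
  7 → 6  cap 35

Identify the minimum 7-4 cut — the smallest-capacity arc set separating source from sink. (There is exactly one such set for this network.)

Min-cut arcs: {(0,1), (2,4), (3,4)} (total capacity 93)

augment #1: 7→0→1→4 push 42
augment #2: 7→5→3→4 push 7
augment #3: 7→6→2→4 push 35
augment #4: 7→5→0→2→4 push 9
max flow = 93; residual-reachable set from 7 gives S-side
cut edges (S→T): {(0,1), (2,4), (3,4)} total cap 93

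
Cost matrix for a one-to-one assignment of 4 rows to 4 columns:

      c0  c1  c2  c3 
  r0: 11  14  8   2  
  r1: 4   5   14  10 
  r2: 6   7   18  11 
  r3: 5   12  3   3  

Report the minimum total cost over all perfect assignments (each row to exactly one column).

Minimum assignment cost: 16

one of 2 optimal assignments: row0→col3 (cost 2), row1→col0 (cost 4), row2→col1 (cost 7), row3→col2 (cost 3)
total = 2 + 4 + 7 + 3 = 16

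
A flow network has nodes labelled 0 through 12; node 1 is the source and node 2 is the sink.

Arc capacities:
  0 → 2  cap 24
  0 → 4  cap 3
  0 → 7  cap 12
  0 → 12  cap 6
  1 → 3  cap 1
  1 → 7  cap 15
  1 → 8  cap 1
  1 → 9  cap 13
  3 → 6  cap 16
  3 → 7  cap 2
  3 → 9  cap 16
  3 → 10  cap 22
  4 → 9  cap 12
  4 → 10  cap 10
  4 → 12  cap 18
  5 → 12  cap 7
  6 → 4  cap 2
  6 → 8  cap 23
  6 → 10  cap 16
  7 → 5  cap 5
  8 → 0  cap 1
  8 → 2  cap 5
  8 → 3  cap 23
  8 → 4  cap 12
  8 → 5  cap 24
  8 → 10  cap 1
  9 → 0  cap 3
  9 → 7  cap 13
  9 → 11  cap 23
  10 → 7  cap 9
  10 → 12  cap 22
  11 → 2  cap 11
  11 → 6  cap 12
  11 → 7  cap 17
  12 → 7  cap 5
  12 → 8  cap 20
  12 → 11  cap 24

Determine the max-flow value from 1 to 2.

augment #1: 1→8→2 bottleneck 1, total now 1
augment #2: 1→9→0→2 bottleneck 3, total now 4
augment #3: 1→9→11→2 bottleneck 10, total now 14
augment #4: 1→3→6→8→2 bottleneck 1, total now 15
augment #5: 1→7→5→12→8→2 bottleneck 3, total now 18
augment #6: 1→7→5→12→11→2 bottleneck 1, total now 19
augment #7: 1→7→5→12→8→0→2 bottleneck 1, total now 20

Maximum flow value: 20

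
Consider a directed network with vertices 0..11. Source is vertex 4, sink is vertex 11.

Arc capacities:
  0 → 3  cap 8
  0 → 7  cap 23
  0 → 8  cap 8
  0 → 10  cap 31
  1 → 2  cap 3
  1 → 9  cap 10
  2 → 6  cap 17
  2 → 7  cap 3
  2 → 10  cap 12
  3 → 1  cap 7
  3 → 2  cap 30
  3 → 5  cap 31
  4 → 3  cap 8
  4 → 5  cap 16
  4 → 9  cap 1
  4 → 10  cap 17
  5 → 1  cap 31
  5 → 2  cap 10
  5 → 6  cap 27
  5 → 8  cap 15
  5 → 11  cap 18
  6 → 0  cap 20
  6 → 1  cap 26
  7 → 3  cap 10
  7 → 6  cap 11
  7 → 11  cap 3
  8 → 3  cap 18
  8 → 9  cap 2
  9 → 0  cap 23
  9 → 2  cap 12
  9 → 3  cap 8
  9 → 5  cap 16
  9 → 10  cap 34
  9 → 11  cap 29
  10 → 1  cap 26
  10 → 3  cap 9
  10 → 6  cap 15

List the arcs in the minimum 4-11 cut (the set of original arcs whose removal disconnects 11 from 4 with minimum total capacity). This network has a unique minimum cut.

Min-cut arcs: {(1,9), (4,9), (5,11), (7,11), (8,9)} (total capacity 34)

augment #1: 4→5→11 push 16
augment #2: 4→9→11 push 1
augment #3: 4→3→5→11 push 2
augment #4: 4→3→1→9→11 push 6
augment #5: 4→10→1→9→11 push 4
augment #6: 4→10→1→2→7→11 push 3
augment #7: 4→10→3→5→8→9→11 push 2
max flow = 34; residual-reachable set from 4 gives S-side
cut edges (S→T): {(1,9), (4,9), (5,11), (7,11), (8,9)} total cap 34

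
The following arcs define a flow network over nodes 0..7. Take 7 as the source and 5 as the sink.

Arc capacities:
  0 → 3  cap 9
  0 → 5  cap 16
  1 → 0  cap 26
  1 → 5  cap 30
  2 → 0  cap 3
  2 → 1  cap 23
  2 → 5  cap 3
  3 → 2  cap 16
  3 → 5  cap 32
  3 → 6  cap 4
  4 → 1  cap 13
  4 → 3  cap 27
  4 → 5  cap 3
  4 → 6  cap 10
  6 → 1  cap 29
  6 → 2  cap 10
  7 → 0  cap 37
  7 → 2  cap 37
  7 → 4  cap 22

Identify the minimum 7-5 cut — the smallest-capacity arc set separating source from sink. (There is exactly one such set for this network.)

augment #1: 7→0→5 push 16
augment #2: 7→2→5 push 3
augment #3: 7→4→5 push 3
augment #4: 7→0→3→5 push 9
augment #5: 7→2→1→5 push 23
augment #6: 7→4→1→5 push 7
augment #7: 7→4→3→5 push 12
max flow = 73; residual-reachable set from 7 gives S-side
cut edges (S→T): {(0,3), (0,5), (2,1), (2,5), (7,4)} total cap 73

Min-cut arcs: {(0,3), (0,5), (2,1), (2,5), (7,4)} (total capacity 73)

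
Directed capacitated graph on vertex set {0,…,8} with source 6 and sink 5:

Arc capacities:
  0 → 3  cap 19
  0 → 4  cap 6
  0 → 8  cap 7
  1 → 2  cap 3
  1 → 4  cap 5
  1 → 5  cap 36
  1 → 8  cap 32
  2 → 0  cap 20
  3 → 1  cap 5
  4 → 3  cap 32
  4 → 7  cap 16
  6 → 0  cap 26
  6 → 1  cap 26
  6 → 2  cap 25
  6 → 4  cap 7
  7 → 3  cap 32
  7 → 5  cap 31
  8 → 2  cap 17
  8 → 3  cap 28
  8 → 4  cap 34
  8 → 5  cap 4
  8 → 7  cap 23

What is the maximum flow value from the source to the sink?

augment #1: 6→1→5 bottleneck 26, total now 26
augment #2: 6→0→8→5 bottleneck 4, total now 30
augment #3: 6→4→7→5 bottleneck 7, total now 37
augment #4: 6→0→3→1→5 bottleneck 5, total now 42
augment #5: 6→0→4→7→5 bottleneck 6, total now 48
augment #6: 6→0→8→7→5 bottleneck 3, total now 51

Maximum flow value: 51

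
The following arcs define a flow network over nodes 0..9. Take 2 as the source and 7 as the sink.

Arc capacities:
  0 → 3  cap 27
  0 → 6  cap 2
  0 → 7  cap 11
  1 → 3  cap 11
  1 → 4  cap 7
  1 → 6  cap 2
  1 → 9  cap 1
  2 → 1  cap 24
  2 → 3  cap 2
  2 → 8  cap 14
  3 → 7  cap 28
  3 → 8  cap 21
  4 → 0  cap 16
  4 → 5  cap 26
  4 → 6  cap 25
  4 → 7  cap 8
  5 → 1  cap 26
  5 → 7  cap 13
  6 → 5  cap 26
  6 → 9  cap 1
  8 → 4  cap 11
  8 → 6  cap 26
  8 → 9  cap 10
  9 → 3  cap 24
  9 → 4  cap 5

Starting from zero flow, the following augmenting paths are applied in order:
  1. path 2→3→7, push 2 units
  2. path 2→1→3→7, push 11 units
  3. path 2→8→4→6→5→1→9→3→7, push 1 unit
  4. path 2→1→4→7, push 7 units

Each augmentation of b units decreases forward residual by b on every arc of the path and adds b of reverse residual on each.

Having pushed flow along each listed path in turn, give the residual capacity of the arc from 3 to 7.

after path 1 (2→3→7, push 2): res(3,7)=26
after path 2 (2→1→3→7, push 11): res(3,7)=15
after path 3 (2→8→4→6→5→1→9→3→7, push 1): res(3,7)=14
after path 4 (2→1→4→7, push 7): res(3,7)=14

Residual capacity of (3,7): 14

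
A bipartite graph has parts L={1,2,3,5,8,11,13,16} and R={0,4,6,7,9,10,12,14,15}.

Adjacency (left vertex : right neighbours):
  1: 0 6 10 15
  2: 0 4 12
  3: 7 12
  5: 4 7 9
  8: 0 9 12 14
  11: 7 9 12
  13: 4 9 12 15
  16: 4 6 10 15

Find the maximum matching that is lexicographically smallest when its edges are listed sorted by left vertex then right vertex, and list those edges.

|M| = 8 (so the lex-smallest maximum matching has 8 edges)
process left vertices in ascending order; for each, take the smallest-labelled available neighbour that still permits 8 edges overall, or leave it unmatched if none does
lex-smallest matching: {1-0, 2-4, 3-7, 5-9, 8-14, 11-12, 13-15, 16-6}

Lex-smallest maximum matching: {(1,0), (2,4), (3,7), (5,9), (8,14), (11,12), (13,15), (16,6)}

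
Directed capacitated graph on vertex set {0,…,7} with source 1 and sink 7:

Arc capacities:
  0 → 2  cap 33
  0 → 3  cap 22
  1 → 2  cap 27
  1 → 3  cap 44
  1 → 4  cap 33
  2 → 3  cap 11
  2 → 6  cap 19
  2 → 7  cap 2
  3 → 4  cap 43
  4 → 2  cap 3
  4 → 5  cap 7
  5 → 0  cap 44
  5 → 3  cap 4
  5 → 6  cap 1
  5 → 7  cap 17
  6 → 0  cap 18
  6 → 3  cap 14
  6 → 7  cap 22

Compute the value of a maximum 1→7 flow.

Maximum flow value: 28

augment #1: 1→2→7 bottleneck 2, total now 2
augment #2: 1→2→6→7 bottleneck 19, total now 21
augment #3: 1→4→5→7 bottleneck 7, total now 28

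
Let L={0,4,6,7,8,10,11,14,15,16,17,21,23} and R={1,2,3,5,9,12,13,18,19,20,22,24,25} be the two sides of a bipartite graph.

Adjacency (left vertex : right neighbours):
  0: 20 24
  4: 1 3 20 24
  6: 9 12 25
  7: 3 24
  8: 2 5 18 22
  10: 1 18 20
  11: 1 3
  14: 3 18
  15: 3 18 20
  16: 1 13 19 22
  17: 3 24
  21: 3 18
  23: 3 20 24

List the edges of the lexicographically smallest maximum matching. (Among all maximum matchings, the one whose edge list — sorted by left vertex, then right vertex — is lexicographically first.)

Lex-smallest maximum matching: {(0,20), (4,1), (6,9), (7,3), (8,2), (10,18), (16,13), (17,24)}

|M| = 8 (so the lex-smallest maximum matching has 8 edges)
process left vertices in ascending order; for each, take the smallest-labelled available neighbour that still permits 8 edges overall, or leave it unmatched if none does
lex-smallest matching: {0-20, 4-1, 6-9, 7-3, 8-2, 10-18, 16-13, 17-24}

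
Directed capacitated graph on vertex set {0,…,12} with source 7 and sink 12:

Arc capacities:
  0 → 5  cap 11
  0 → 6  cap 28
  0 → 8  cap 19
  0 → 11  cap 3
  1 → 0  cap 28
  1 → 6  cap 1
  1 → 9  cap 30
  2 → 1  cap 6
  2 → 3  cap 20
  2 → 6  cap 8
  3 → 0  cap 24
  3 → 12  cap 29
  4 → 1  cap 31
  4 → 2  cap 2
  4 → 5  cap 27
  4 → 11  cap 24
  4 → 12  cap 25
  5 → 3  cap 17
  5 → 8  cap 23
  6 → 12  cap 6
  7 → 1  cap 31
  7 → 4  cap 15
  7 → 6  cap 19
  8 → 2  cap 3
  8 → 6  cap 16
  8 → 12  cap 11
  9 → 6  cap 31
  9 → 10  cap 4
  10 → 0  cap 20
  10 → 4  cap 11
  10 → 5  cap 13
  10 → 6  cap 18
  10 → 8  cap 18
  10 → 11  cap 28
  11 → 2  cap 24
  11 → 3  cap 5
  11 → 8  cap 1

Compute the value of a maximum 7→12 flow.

Maximum flow value: 52

augment #1: 7→4→12 bottleneck 15, total now 15
augment #2: 7→6→12 bottleneck 6, total now 21
augment #3: 7→1→0→8→12 bottleneck 11, total now 32
augment #4: 7→1→0→5→3→12 bottleneck 11, total now 43
augment #5: 7→1→0→11→3→12 bottleneck 3, total now 46
augment #6: 7→1→9→10→4→12 bottleneck 4, total now 50
augment #7: 7→1→0→8→2→3→12 bottleneck 2, total now 52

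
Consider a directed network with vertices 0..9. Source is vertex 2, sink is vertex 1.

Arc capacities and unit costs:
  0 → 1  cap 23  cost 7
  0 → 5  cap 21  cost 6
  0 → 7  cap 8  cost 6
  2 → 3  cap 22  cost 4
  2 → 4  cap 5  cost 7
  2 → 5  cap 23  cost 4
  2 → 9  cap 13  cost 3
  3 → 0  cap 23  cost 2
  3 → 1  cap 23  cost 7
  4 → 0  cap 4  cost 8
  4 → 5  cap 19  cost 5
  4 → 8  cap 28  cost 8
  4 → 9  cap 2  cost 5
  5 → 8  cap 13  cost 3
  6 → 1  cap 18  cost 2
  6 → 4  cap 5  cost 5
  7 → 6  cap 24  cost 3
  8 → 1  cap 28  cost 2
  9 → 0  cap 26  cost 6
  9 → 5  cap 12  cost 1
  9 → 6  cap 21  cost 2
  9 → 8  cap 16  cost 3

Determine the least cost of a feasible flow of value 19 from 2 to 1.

Minimum cost for 19 units: 145

shortest-cost path #1: 2→9→6→1 push 13 @ unit cost 7 (adds 91)
shortest-cost path #2: 2→5→8→1 push 6 @ unit cost 9 (adds 54)
total cost = 145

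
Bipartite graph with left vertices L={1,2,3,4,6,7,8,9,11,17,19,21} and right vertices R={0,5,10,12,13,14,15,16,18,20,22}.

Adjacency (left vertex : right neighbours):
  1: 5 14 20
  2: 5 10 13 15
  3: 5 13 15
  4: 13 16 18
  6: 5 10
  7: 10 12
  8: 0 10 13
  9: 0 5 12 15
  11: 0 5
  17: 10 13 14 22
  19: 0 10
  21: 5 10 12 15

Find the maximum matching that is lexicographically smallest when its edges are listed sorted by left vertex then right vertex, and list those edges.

Lex-smallest maximum matching: {(1,14), (2,5), (3,13), (4,16), (6,10), (7,12), (8,0), (9,15), (17,22)}

|M| = 9 (so the lex-smallest maximum matching has 9 edges)
process left vertices in ascending order; for each, take the smallest-labelled available neighbour that still permits 9 edges overall, or leave it unmatched if none does
lex-smallest matching: {1-14, 2-5, 3-13, 4-16, 6-10, 7-12, 8-0, 9-15, 17-22}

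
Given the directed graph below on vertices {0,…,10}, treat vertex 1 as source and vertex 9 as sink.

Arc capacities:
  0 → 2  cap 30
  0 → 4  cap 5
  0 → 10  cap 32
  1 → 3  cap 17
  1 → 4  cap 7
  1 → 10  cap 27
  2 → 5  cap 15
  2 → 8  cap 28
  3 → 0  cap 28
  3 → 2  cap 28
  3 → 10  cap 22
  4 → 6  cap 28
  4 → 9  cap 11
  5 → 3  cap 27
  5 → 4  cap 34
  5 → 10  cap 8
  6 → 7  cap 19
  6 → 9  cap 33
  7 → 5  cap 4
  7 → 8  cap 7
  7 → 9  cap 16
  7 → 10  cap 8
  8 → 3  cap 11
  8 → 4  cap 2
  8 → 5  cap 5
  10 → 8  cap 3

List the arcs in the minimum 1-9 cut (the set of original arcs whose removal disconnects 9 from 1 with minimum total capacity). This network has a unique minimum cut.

augment #1: 1→4→9 push 7
augment #2: 1→3→0→4→9 push 4
augment #3: 1→3→0→4→6→9 push 1
augment #4: 1→10→8→4→6→9 push 2
augment #5: 1→3→2→5→4→6→9 push 12
augment #6: 1→10→8→5→4→6→9 push 1
max flow = 27; residual-reachable set from 1 gives S-side
cut edges (S→T): {(1,3), (1,4), (10,8)} total cap 27

Min-cut arcs: {(1,3), (1,4), (10,8)} (total capacity 27)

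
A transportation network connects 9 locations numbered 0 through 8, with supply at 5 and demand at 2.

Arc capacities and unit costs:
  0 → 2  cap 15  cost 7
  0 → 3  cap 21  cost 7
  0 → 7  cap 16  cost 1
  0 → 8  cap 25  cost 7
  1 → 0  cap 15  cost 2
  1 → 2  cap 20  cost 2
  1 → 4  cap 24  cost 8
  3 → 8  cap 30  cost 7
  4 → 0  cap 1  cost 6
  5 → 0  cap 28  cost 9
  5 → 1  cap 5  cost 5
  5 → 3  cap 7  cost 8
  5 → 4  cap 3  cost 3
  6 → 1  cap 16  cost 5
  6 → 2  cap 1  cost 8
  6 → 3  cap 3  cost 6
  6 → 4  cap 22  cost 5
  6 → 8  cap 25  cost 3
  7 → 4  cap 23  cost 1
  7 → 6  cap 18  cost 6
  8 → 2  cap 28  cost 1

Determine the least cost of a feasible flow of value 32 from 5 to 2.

Minimum cost for 32 units: 472

shortest-cost path #1: 5→1→2 push 5 @ unit cost 7 (adds 35)
shortest-cost path #2: 5→0→2 push 15 @ unit cost 16 (adds 240)
shortest-cost path #3: 5→3→8→2 push 7 @ unit cost 16 (adds 112)
shortest-cost path #4: 5→0→8→2 push 5 @ unit cost 17 (adds 85)
total cost = 472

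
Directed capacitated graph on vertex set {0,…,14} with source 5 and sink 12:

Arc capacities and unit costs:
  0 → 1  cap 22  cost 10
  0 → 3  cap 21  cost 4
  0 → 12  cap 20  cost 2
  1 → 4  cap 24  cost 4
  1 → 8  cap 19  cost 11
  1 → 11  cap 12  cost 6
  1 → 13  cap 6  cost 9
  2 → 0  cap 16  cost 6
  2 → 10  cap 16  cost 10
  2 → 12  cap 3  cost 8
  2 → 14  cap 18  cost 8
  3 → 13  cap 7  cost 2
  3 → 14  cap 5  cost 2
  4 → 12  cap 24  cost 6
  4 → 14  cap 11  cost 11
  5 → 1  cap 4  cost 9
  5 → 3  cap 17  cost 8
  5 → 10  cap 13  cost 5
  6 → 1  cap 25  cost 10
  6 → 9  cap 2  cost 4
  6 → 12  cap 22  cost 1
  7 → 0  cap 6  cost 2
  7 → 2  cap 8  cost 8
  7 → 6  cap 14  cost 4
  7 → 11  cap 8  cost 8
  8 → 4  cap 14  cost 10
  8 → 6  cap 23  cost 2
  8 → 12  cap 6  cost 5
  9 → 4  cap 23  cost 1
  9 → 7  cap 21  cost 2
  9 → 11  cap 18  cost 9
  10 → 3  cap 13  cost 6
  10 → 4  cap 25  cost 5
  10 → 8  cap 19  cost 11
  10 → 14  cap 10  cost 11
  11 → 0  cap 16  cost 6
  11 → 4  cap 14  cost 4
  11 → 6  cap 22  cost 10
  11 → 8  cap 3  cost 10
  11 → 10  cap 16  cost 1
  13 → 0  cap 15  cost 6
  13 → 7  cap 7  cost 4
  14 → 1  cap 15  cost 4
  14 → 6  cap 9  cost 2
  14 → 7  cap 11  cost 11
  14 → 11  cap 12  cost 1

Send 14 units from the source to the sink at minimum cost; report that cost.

Minimum cost for 14 units: 209

shortest-cost path #1: 5→3→14→6→12 push 5 @ unit cost 13 (adds 65)
shortest-cost path #2: 5→10→4→12 push 9 @ unit cost 16 (adds 144)
total cost = 209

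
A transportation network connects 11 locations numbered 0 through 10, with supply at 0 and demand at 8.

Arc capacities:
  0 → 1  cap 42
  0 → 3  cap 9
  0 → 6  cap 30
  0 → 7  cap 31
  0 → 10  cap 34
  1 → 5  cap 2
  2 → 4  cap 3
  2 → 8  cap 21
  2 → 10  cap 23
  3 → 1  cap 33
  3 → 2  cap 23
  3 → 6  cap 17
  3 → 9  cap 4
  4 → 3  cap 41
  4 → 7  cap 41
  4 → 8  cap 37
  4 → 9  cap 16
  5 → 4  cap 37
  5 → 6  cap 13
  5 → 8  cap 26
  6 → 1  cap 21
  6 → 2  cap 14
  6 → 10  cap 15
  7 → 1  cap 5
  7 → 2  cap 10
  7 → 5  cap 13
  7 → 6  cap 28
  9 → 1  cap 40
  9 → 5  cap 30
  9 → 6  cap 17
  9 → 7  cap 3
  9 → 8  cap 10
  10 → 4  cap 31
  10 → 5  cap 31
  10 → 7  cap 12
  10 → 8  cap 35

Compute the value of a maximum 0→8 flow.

augment #1: 0→10→8 bottleneck 34, total now 34
augment #2: 0→1→5→8 bottleneck 2, total now 36
augment #3: 0→3→2→8 bottleneck 9, total now 45
augment #4: 0→6→2→8 bottleneck 12, total now 57
augment #5: 0→6→10→8 bottleneck 1, total now 58
augment #6: 0→7→5→8 bottleneck 13, total now 71
augment #7: 0→6→2→4→8 bottleneck 2, total now 73
augment #8: 0→6→10→4→8 bottleneck 14, total now 87
augment #9: 0→7→2→4→8 bottleneck 1, total now 88
augment #10: 0→7→2→3→9→8 bottleneck 4, total now 92
augment #11: 0→7→2→10→4→8 bottleneck 5, total now 97

Maximum flow value: 97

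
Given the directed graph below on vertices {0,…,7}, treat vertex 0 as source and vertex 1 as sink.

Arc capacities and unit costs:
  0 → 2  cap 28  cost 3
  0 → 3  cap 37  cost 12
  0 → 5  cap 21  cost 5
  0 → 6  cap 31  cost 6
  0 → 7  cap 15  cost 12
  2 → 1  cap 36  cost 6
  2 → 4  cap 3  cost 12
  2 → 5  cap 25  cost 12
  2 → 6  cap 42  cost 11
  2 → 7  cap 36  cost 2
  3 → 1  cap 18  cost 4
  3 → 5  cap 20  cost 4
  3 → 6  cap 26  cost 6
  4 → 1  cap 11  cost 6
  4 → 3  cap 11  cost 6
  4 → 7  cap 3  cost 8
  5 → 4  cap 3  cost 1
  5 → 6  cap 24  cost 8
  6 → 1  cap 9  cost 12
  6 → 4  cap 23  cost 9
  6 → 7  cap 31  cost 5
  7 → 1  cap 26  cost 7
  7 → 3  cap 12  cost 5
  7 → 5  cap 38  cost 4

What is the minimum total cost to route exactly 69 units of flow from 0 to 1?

Minimum cost for 69 units: 936

shortest-cost path #1: 0→2→1 push 28 @ unit cost 9 (adds 252)
shortest-cost path #2: 0→5→4→1 push 3 @ unit cost 12 (adds 36)
shortest-cost path #3: 0→3→1 push 18 @ unit cost 16 (adds 288)
shortest-cost path #4: 0→6→1 push 9 @ unit cost 18 (adds 162)
shortest-cost path #5: 0→6→7→1 push 11 @ unit cost 18 (adds 198)
total cost = 936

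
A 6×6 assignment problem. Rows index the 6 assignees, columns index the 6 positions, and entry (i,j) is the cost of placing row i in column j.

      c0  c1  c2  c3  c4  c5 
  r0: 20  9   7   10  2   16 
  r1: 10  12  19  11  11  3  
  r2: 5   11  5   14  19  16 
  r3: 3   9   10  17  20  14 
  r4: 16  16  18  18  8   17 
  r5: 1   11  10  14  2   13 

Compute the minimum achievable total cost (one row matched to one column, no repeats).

Minimum assignment cost: 36

optimal assignment: row0→col3 (cost 10), row1→col5 (cost 3), row2→col2 (cost 5), row3→col1 (cost 9), row4→col4 (cost 8), row5→col0 (cost 1)
total = 10 + 3 + 5 + 9 + 8 + 1 = 36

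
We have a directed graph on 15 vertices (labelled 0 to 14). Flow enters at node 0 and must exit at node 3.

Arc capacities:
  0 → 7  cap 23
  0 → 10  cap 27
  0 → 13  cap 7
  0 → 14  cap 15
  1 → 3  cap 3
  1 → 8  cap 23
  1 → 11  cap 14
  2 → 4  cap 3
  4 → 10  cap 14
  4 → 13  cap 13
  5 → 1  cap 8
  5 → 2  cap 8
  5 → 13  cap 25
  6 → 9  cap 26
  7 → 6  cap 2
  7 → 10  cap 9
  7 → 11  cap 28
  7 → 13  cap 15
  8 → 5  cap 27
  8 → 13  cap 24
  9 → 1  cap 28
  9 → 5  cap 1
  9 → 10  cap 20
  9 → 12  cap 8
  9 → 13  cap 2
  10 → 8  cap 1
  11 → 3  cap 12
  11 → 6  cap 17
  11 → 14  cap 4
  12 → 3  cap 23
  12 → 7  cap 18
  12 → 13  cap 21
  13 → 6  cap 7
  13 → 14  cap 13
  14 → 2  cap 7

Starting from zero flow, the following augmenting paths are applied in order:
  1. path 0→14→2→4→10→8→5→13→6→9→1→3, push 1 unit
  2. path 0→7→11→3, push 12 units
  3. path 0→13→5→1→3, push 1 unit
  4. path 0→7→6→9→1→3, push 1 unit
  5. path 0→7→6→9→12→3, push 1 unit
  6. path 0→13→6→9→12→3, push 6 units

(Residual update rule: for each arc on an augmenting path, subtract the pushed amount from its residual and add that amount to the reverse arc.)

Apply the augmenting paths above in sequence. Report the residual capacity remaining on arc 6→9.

Residual capacity of (6,9): 17

after path 1 (0→14→2→4→10→8→5→13→6→9→1→3, push 1): res(6,9)=25
after path 2 (0→7→11→3, push 12): res(6,9)=25
after path 3 (0→13→5→1→3, push 1): res(6,9)=25
after path 4 (0→7→6→9→1→3, push 1): res(6,9)=24
after path 5 (0→7→6→9→12→3, push 1): res(6,9)=23
after path 6 (0→13→6→9→12→3, push 6): res(6,9)=17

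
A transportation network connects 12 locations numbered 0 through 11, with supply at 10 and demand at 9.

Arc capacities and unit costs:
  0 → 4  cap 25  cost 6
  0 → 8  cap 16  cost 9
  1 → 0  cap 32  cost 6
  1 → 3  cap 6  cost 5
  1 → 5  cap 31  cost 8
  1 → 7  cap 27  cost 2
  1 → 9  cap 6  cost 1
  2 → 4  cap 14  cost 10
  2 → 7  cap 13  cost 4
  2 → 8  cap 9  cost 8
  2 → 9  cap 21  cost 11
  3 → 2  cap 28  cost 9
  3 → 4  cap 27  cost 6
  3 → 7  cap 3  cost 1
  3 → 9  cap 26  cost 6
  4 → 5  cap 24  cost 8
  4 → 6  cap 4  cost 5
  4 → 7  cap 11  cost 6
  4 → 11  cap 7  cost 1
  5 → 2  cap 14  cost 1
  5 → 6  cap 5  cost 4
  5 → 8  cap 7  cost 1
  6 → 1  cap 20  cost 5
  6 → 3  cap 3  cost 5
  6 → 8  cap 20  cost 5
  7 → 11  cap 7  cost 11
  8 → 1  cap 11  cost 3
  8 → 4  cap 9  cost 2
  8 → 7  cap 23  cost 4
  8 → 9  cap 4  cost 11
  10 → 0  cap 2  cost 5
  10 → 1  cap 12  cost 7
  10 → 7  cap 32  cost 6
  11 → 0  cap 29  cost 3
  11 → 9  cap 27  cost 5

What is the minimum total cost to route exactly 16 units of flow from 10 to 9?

shortest-cost path #1: 10→1→9 push 6 @ unit cost 8 (adds 48)
shortest-cost path #2: 10→0→4→11→9 push 2 @ unit cost 17 (adds 34)
shortest-cost path #3: 10→1→3→9 push 6 @ unit cost 18 (adds 108)
shortest-cost path #4: 10→7→11→9 push 2 @ unit cost 22 (adds 44)
total cost = 234

Minimum cost for 16 units: 234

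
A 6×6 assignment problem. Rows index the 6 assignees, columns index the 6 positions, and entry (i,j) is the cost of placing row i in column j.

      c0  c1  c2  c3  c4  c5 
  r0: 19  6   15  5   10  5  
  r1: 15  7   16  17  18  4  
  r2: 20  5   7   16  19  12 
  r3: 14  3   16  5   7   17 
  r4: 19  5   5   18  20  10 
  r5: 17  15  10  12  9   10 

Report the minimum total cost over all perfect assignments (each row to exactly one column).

optimal assignment: row0→col3 (cost 5), row1→col5 (cost 4), row2→col1 (cost 5), row3→col0 (cost 14), row4→col2 (cost 5), row5→col4 (cost 9)
total = 5 + 4 + 5 + 14 + 5 + 9 = 42

Minimum assignment cost: 42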